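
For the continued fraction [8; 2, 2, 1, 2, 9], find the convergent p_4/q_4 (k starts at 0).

160/19

Using pₖ = aₖpₖ₋₁ + pₖ₋₂, qₖ = aₖqₖ₋₁ + qₖ₋₂ (with p₋₁=1, p₋₂=0, q₋₁=0, q₋₂=1):
  k=0: a=8, p=8, q=1
  k=1: a=2, p=17, q=2
  k=2: a=2, p=42, q=5
  k=3: a=1, p=59, q=7
  k=4: a=2, p=160, q=19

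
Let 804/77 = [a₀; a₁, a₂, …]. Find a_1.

804 = 10·77 + 34   →  a_0 = 10
77 = 2·34 + 9   →  a_1 = 2

2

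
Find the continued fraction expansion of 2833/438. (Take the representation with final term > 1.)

[6; 2, 7, 3, 9]

2833 = 6×438 + 205
438 = 2×205 + 28
205 = 7×28 + 9
28 = 3×9 + 1
9 = 9×1 + 0  (stop)
So 2833/438 = [6; 2, 7, 3, 9].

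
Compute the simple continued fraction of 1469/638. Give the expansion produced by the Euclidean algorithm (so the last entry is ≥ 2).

[2; 3, 3, 3, 1, 2, 5]

1469 = 2×638 + 193
638 = 3×193 + 59
193 = 3×59 + 16
59 = 3×16 + 11
16 = 1×11 + 5
11 = 2×5 + 1
5 = 5×1 + 0  (stop)
So 1469/638 = [2; 3, 3, 3, 1, 2, 5].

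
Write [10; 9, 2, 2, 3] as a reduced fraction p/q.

Fold from the inside: start with 3/1.
  2 + 1/3 = 7/3
  2 + 3/7 = 17/7
  9 + 7/17 = 160/17
  10 + 17/160 = 1617/160

1617/160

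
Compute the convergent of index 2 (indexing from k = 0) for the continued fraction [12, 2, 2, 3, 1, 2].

Using pₖ = aₖpₖ₋₁ + pₖ₋₂, qₖ = aₖqₖ₋₁ + qₖ₋₂ (with p₋₁=1, p₋₂=0, q₋₁=0, q₋₂=1):
  k=0: a=12, p=12, q=1
  k=1: a=2, p=25, q=2
  k=2: a=2, p=62, q=5

62/5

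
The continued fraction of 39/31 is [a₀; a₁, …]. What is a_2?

1

39 = 1·31 + 8   →  a_0 = 1
31 = 3·8 + 7   →  a_1 = 3
8 = 1·7 + 1   →  a_2 = 1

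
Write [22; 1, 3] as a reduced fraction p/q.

91/4

Using pₖ = aₖpₖ₋₁ + pₖ₋₂ and qₖ = aₖqₖ₋₁ + qₖ₋₂:
  k=0: a=22, p=22, q=1
  k=1: a=1, p=23, q=1
  k=2: a=3, p=91, q=4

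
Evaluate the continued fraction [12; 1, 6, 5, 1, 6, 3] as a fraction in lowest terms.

11896/925

Fold from the inside: start with 3/1.
  6 + 1/3 = 19/3
  1 + 3/19 = 22/19
  5 + 19/22 = 129/22
  6 + 22/129 = 796/129
  1 + 129/796 = 925/796
  12 + 796/925 = 11896/925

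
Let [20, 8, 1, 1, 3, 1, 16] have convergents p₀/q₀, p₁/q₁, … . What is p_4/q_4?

1207/60

Using pₖ = aₖpₖ₋₁ + pₖ₋₂, qₖ = aₖqₖ₋₁ + qₖ₋₂ (with p₋₁=1, p₋₂=0, q₋₁=0, q₋₂=1):
  k=0: a=20, p=20, q=1
  k=1: a=8, p=161, q=8
  k=2: a=1, p=181, q=9
  k=3: a=1, p=342, q=17
  k=4: a=3, p=1207, q=60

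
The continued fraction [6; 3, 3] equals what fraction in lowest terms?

Fold from the inside: start with 3/1.
  3 + 1/3 = 10/3
  6 + 3/10 = 63/10

63/10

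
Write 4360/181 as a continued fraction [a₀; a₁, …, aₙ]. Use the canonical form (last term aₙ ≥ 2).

4360 = 24·181 + 16
181 = 11·16 + 5
16 = 3·5 + 1
5 = 5·1 + 0  (stop)
So 4360/181 = [24; 11, 3, 5].

[24; 11, 3, 5]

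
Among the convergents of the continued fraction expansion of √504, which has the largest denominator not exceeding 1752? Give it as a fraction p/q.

√504 = [22; 2, 4, 2, 44, …] (period length 4).
Convergents:
  p_0/q_0 = 22/1
  p_1/q_1 = 45/2
  p_2/q_2 = 202/9
  p_3/q_3 = 449/20
  p_4/q_4 = 19958/889
  p_5/q_5 = 40365/1798
q_4 = 889 ≤ 1752 < 1798 = q_5, so the answer is 19958/889.

19958/889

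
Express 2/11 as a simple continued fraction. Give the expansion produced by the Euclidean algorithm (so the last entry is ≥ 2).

2 = 0×11 + 2
11 = 5×2 + 1
2 = 2×1 + 0  (stop)
So 2/11 = [0; 5, 2].

[0; 5, 2]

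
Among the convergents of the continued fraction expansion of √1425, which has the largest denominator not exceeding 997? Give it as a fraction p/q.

√1425 = [37; 1, 2, 1, 74, …] (period length 4).
Convergents:
  p_0/q_0 = 37/1
  p_1/q_1 = 38/1
  p_2/q_2 = 113/3
  p_3/q_3 = 151/4
  p_4/q_4 = 11287/299
  p_5/q_5 = 11438/303
  p_6/q_6 = 34163/905
  p_7/q_7 = 45601/1208
q_6 = 905 ≤ 997 < 1208 = q_7, so the answer is 34163/905.

34163/905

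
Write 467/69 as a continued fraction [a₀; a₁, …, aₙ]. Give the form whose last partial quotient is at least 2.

467 = 6·69 + 53
69 = 1·53 + 16
53 = 3·16 + 5
16 = 3·5 + 1
5 = 5·1 + 0  (stop)
So 467/69 = [6; 1, 3, 3, 5].

[6; 1, 3, 3, 5]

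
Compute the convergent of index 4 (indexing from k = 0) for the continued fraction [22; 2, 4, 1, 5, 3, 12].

Using pₖ = aₖpₖ₋₁ + pₖ₋₂, qₖ = aₖqₖ₋₁ + qₖ₋₂ (with p₋₁=1, p₋₂=0, q₋₁=0, q₋₂=1):
  k=0: a=22, p=22, q=1
  k=1: a=2, p=45, q=2
  k=2: a=4, p=202, q=9
  k=3: a=1, p=247, q=11
  k=4: a=5, p=1437, q=64

1437/64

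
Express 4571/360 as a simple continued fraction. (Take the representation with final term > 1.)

4571 = 12×360 + 251
360 = 1×251 + 109
251 = 2×109 + 33
109 = 3×33 + 10
33 = 3×10 + 3
10 = 3×3 + 1
3 = 3×1 + 0  (stop)
So 4571/360 = [12; 1, 2, 3, 3, 3, 3].

[12; 1, 2, 3, 3, 3, 3]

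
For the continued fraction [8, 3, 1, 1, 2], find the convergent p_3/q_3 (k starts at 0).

58/7

Using pₖ = aₖpₖ₋₁ + pₖ₋₂, qₖ = aₖqₖ₋₁ + qₖ₋₂ (with p₋₁=1, p₋₂=0, q₋₁=0, q₋₂=1):
  k=0: a=8, p=8, q=1
  k=1: a=3, p=25, q=3
  k=2: a=1, p=33, q=4
  k=3: a=1, p=58, q=7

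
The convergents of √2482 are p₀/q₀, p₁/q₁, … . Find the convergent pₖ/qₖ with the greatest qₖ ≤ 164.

√2482 = [49; 1, 4, 1, 1, 4, 1, 98, …] (period length 7).
Convergents:
  p_0/q_0 = 49/1
  p_1/q_1 = 50/1
  p_2/q_2 = 249/5
  p_3/q_3 = 299/6
  p_4/q_4 = 548/11
  p_5/q_5 = 2491/50
  p_6/q_6 = 3039/61
  p_7/q_7 = 300313/6028
q_6 = 61 ≤ 164 < 6028 = q_7, so the answer is 3039/61.

3039/61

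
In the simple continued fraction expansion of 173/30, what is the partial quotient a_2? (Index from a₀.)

173 = 5·30 + 23   →  a_0 = 5
30 = 1·23 + 7   →  a_1 = 1
23 = 3·7 + 2   →  a_2 = 3

3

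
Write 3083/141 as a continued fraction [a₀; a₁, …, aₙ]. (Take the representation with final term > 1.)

[21; 1, 6, 2, 2, 1, 2]

3083 = 21×141 + 122
141 = 1×122 + 19
122 = 6×19 + 8
19 = 2×8 + 3
8 = 2×3 + 2
3 = 1×2 + 1
2 = 2×1 + 0  (stop)
So 3083/141 = [21; 1, 6, 2, 2, 1, 2].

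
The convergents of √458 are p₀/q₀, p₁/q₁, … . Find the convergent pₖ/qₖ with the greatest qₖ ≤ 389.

4537/212

√458 = [21; 2, 2, 42, …] (period length 3).
Convergents:
  p_0/q_0 = 21/1
  p_1/q_1 = 43/2
  p_2/q_2 = 107/5
  p_3/q_3 = 4537/212
  p_4/q_4 = 9181/429
q_3 = 212 ≤ 389 < 429 = q_4, so the answer is 4537/212.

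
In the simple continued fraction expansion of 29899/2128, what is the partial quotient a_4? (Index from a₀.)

29899 = 14·2128 + 107   →  a_0 = 14
2128 = 19·107 + 95   →  a_1 = 19
107 = 1·95 + 12   →  a_2 = 1
95 = 7·12 + 11   →  a_3 = 7
12 = 1·11 + 1   →  a_4 = 1

1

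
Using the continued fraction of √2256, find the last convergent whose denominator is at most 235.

√2256 = [47; 2, 94, …] (period length 2).
Convergents:
  p_0/q_0 = 47/1
  p_1/q_1 = 95/2
  p_2/q_2 = 8977/189
  p_3/q_3 = 18049/380
q_2 = 189 ≤ 235 < 380 = q_3, so the answer is 8977/189.

8977/189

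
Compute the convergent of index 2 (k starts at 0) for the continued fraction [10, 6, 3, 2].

Using pₖ = aₖpₖ₋₁ + pₖ₋₂, qₖ = aₖqₖ₋₁ + qₖ₋₂ (with p₋₁=1, p₋₂=0, q₋₁=0, q₋₂=1):
  k=0: a=10, p=10, q=1
  k=1: a=6, p=61, q=6
  k=2: a=3, p=193, q=19

193/19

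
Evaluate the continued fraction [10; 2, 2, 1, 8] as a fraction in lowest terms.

Using pₖ = aₖpₖ₋₁ + pₖ₋₂ and qₖ = aₖqₖ₋₁ + qₖ₋₂:
  k=0: a=10, p=10, q=1
  k=1: a=2, p=21, q=2
  k=2: a=2, p=52, q=5
  k=3: a=1, p=73, q=7
  k=4: a=8, p=636, q=61

636/61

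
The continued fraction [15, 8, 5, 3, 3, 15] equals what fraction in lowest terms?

Using pₖ = aₖpₖ₋₁ + pₖ₋₂ and qₖ = aₖqₖ₋₁ + qₖ₋₂:
  k=0: a=15, p=15, q=1
  k=1: a=8, p=121, q=8
  k=2: a=5, p=620, q=41
  k=3: a=3, p=1981, q=131
  k=4: a=3, p=6563, q=434
  k=5: a=15, p=100426, q=6641

100426/6641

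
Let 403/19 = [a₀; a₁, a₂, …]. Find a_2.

403 = 21·19 + 4   →  a_0 = 21
19 = 4·4 + 3   →  a_1 = 4
4 = 1·3 + 1   →  a_2 = 1

1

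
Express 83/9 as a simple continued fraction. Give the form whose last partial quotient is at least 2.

83 = 9×9 + 2
9 = 4×2 + 1
2 = 2×1 + 0  (stop)
So 83/9 = [9; 4, 2].

[9; 4, 2]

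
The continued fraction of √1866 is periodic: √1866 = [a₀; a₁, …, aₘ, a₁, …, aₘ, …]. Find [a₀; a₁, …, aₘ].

a₀ = ⌊√1866⌋ = 43.
With m₀=0, d₀=1 and mₖ₊₁ = dₖaₖ − mₖ, dₖ₊₁ = (n − mₖ₊₁²)/dₖ, aₖ₊₁ = ⌊(a₀+mₖ₊₁)/dₖ₊₁⌋:
  k=1: m=43, d=17, a=5
  k=2: m=42, d=6, a=14
  k=3: m=42, d=17, a=5
  k=4: m=43, d=1, a=86
d=1 and a=2a₀=86 at k=4, so the next step gives (m, d) = (43, 17) again — its k=1 value — and the period has length 4.

[43; 5, 14, 5, 86]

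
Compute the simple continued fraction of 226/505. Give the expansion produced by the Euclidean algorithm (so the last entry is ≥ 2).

226 = 0×505 + 226
505 = 2×226 + 53
226 = 4×53 + 14
53 = 3×14 + 11
14 = 1×11 + 3
11 = 3×3 + 2
3 = 1×2 + 1
2 = 2×1 + 0  (stop)
So 226/505 = [0; 2, 4, 3, 1, 3, 1, 2].

[0; 2, 4, 3, 1, 3, 1, 2]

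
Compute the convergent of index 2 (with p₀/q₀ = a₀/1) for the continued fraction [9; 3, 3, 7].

93/10

Using pₖ = aₖpₖ₋₁ + pₖ₋₂, qₖ = aₖqₖ₋₁ + qₖ₋₂ (with p₋₁=1, p₋₂=0, q₋₁=0, q₋₂=1):
  k=0: a=9, p=9, q=1
  k=1: a=3, p=28, q=3
  k=2: a=3, p=93, q=10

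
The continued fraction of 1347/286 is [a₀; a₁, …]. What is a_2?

1347 = 4·286 + 203   →  a_0 = 4
286 = 1·203 + 83   →  a_1 = 1
203 = 2·83 + 37   →  a_2 = 2

2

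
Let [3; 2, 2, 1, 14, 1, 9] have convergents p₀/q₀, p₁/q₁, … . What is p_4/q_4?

353/103

Using pₖ = aₖpₖ₋₁ + pₖ₋₂, qₖ = aₖqₖ₋₁ + qₖ₋₂ (with p₋₁=1, p₋₂=0, q₋₁=0, q₋₂=1):
  k=0: a=3, p=3, q=1
  k=1: a=2, p=7, q=2
  k=2: a=2, p=17, q=5
  k=3: a=1, p=24, q=7
  k=4: a=14, p=353, q=103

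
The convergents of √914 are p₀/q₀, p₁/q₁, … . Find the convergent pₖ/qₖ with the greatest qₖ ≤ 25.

393/13

√914 = [30; 4, 3, 3, 4, 60, …] (period length 5).
Convergents:
  p_0/q_0 = 30/1
  p_1/q_1 = 121/4
  p_2/q_2 = 393/13
  p_3/q_3 = 1300/43
q_2 = 13 ≤ 25 < 43 = q_3, so the answer is 393/13.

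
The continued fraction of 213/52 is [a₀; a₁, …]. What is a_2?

213 = 4·52 + 5   →  a_0 = 4
52 = 10·5 + 2   →  a_1 = 10
5 = 2·2 + 1   →  a_2 = 2

2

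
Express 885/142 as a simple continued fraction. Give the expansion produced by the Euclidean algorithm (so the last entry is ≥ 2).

[6; 4, 3, 3, 3]

885 = 6×142 + 33
142 = 4×33 + 10
33 = 3×10 + 3
10 = 3×3 + 1
3 = 3×1 + 0  (stop)
So 885/142 = [6; 4, 3, 3, 3].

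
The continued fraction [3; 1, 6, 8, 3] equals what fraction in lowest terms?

687/178

Fold from the inside: start with 3/1.
  8 + 1/3 = 25/3
  6 + 3/25 = 153/25
  1 + 25/153 = 178/153
  3 + 153/178 = 687/178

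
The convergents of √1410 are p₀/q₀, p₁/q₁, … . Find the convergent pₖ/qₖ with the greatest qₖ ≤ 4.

75/2

√1410 = [37; 1, 1, 4, 1, 1, 74, …] (period length 6).
Convergents:
  p_0/q_0 = 37/1
  p_1/q_1 = 38/1
  p_2/q_2 = 75/2
  p_3/q_3 = 338/9
q_2 = 2 ≤ 4 < 9 = q_3, so the answer is 75/2.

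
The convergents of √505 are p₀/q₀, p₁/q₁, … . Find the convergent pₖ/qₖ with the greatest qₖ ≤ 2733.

√505 = [22; 2, 8, 2, 44, …] (period length 4).
Convergents:
  p_0/q_0 = 22/1
  p_1/q_1 = 45/2
  p_2/q_2 = 382/17
  p_3/q_3 = 809/36
  p_4/q_4 = 35978/1601
  p_5/q_5 = 72765/3238
q_4 = 1601 ≤ 2733 < 3238 = q_5, so the answer is 35978/1601.

35978/1601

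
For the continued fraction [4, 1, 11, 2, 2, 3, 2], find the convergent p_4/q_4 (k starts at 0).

305/62

Using pₖ = aₖpₖ₋₁ + pₖ₋₂, qₖ = aₖqₖ₋₁ + qₖ₋₂ (with p₋₁=1, p₋₂=0, q₋₁=0, q₋₂=1):
  k=0: a=4, p=4, q=1
  k=1: a=1, p=5, q=1
  k=2: a=11, p=59, q=12
  k=3: a=2, p=123, q=25
  k=4: a=2, p=305, q=62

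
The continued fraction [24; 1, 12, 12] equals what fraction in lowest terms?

Fold from the inside: start with 12/1.
  12 + 1/12 = 145/12
  1 + 12/145 = 157/145
  24 + 145/157 = 3913/157

3913/157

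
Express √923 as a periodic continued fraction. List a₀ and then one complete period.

[30; 2, 1, 1, 1, 2, 60]

a₀ = ⌊√923⌋ = 30.
With m₀=0, d₀=1 and mₖ₊₁ = dₖaₖ − mₖ, dₖ₊₁ = (n − mₖ₊₁²)/dₖ, aₖ₊₁ = ⌊(a₀+mₖ₊₁)/dₖ₊₁⌋:
  k=1: m=30, d=23, a=2
  k=2: m=16, d=29, a=1
  k=3: m=13, d=26, a=1
  k=4: m=13, d=29, a=1
  k=5: m=16, d=23, a=2
  k=6: m=30, d=1, a=60
d=1 and a=2a₀=60 at k=6, so the next step gives (m, d) = (30, 23) again — its k=1 value — and the period has length 6.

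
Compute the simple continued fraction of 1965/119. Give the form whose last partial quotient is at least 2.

[16; 1, 1, 19, 3]

1965 = 16*119 + 61
119 = 1*61 + 58
61 = 1*58 + 3
58 = 19*3 + 1
3 = 3*1 + 0  (stop)
So 1965/119 = [16; 1, 1, 19, 3].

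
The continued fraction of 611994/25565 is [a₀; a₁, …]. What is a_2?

15

611994 = 23·25565 + 23999   →  a_0 = 23
25565 = 1·23999 + 1566   →  a_1 = 1
23999 = 15·1566 + 509   →  a_2 = 15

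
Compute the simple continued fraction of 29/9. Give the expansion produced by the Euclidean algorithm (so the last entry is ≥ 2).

[3; 4, 2]

29 = 3×9 + 2
9 = 4×2 + 1
2 = 2×1 + 0  (stop)
So 29/9 = [3; 4, 2].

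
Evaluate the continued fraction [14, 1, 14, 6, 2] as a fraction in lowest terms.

Fold from the inside: start with 2/1.
  6 + 1/2 = 13/2
  14 + 2/13 = 184/13
  1 + 13/184 = 197/184
  14 + 184/197 = 2942/197

2942/197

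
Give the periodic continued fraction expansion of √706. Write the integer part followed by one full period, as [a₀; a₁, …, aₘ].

a₀ = ⌊√706⌋ = 26.
With m₀=0, d₀=1 and mₖ₊₁ = dₖaₖ − mₖ, dₖ₊₁ = (n − mₖ₊₁²)/dₖ, aₖ₊₁ = ⌊(a₀+mₖ₊₁)/dₖ₊₁⌋:
  k=1: m=26, d=30, a=1
  k=2: m=4, d=23, a=1
  k=3: m=19, d=15, a=3
  k=4: m=26, d=2, a=26
  k=5: m=26, d=15, a=3
  k=6: m=19, d=23, a=1
  k=7: m=4, d=30, a=1
  k=8: m=26, d=1, a=52
d=1 and a=2a₀=52 at k=8, so the next step gives (m, d) = (26, 30) again — its k=1 value — and the period has length 8.

[26; 1, 1, 3, 26, 3, 1, 1, 52]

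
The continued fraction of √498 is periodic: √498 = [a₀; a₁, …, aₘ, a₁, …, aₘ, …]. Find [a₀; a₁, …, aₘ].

a₀ = ⌊√498⌋ = 22.
With m₀=0, d₀=1 and mₖ₊₁ = dₖaₖ − mₖ, dₖ₊₁ = (n − mₖ₊₁²)/dₖ, aₖ₊₁ = ⌊(a₀+mₖ₊₁)/dₖ₊₁⌋:
  k=1: m=22, d=14, a=3
  k=2: m=20, d=7, a=6
  k=3: m=22, d=2, a=22
  k=4: m=22, d=7, a=6
  k=5: m=20, d=14, a=3
  k=6: m=22, d=1, a=44
d=1 and a=2a₀=44 at k=6, so the next step gives (m, d) = (22, 14) again — its k=1 value — and the period has length 6.

[22; 3, 6, 22, 6, 3, 44]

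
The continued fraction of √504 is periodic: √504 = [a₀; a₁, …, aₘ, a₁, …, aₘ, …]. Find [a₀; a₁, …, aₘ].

a₀ = ⌊√504⌋ = 22.

[22; 2, 4, 2, 44]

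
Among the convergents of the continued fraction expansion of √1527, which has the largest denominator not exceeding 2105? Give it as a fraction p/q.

√1527 = [39; 13, 78, …] (period length 2).
Convergents:
  p_0/q_0 = 39/1
  p_1/q_1 = 508/13
  p_2/q_2 = 39663/1015
  p_3/q_3 = 516127/13208
q_2 = 1015 ≤ 2105 < 13208 = q_3, so the answer is 39663/1015.

39663/1015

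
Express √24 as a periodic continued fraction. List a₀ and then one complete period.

[4; 1, 8]

a₀ = ⌊√24⌋ = 4.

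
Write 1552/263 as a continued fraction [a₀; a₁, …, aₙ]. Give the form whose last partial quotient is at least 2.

1552 = 5*263 + 237
263 = 1*237 + 26
237 = 9*26 + 3
26 = 8*3 + 2
3 = 1*2 + 1
2 = 2*1 + 0  (stop)
So 1552/263 = [5; 1, 9, 8, 1, 2].

[5; 1, 9, 8, 1, 2]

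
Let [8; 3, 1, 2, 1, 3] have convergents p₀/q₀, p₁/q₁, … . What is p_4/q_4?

Using pₖ = aₖpₖ₋₁ + pₖ₋₂, qₖ = aₖqₖ₋₁ + qₖ₋₂ (with p₋₁=1, p₋₂=0, q₋₁=0, q₋₂=1):
  k=0: a=8, p=8, q=1
  k=1: a=3, p=25, q=3
  k=2: a=1, p=33, q=4
  k=3: a=2, p=91, q=11
  k=4: a=1, p=124, q=15

124/15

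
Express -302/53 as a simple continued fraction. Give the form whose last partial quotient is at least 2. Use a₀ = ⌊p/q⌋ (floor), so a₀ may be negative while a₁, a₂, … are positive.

-302 = -6*53 + 16
53 = 3*16 + 5
16 = 3*5 + 1
5 = 5*1 + 0  (stop)
So -302/53 = [-6; 3, 3, 5].

[-6; 3, 3, 5]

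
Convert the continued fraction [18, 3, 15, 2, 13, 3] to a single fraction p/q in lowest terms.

72169/3938

Using pₖ = aₖpₖ₋₁ + pₖ₋₂ and qₖ = aₖqₖ₋₁ + qₖ₋₂:
  k=0: a=18, p=18, q=1
  k=1: a=3, p=55, q=3
  k=2: a=15, p=843, q=46
  k=3: a=2, p=1741, q=95
  k=4: a=13, p=23476, q=1281
  k=5: a=3, p=72169, q=3938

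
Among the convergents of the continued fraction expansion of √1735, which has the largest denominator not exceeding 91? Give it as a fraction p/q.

3124/75

√1735 = [41; 1, 1, 1, 7, 1, 1, 1, 82, …] (period length 8).
Convergents:
  p_0/q_0 = 41/1
  p_1/q_1 = 42/1
  p_2/q_2 = 83/2
  p_3/q_3 = 125/3
  p_4/q_4 = 958/23
  p_5/q_5 = 1083/26
  p_6/q_6 = 2041/49
  p_7/q_7 = 3124/75
  p_8/q_8 = 258209/6199
q_7 = 75 ≤ 91 < 6199 = q_8, so the answer is 3124/75.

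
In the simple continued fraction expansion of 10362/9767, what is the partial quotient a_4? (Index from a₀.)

2

10362 = 1·9767 + 595   →  a_0 = 1
9767 = 16·595 + 247   →  a_1 = 16
595 = 2·247 + 101   →  a_2 = 2
247 = 2·101 + 45   →  a_3 = 2
101 = 2·45 + 11   →  a_4 = 2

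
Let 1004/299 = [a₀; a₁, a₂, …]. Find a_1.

2

1004 = 3·299 + 107   →  a_0 = 3
299 = 2·107 + 85   →  a_1 = 2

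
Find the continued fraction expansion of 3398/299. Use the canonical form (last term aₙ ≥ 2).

[11; 2, 1, 2, 1, 8, 3]

3398 = 11*299 + 109
299 = 2*109 + 81
109 = 1*81 + 28
81 = 2*28 + 25
28 = 1*25 + 3
25 = 8*3 + 1
3 = 3*1 + 0  (stop)
So 3398/299 = [11; 2, 1, 2, 1, 8, 3].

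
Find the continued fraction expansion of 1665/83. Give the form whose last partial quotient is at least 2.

1665 = 20×83 + 5
83 = 16×5 + 3
5 = 1×3 + 2
3 = 1×2 + 1
2 = 2×1 + 0  (stop)
So 1665/83 = [20; 16, 1, 1, 2].

[20; 16, 1, 1, 2]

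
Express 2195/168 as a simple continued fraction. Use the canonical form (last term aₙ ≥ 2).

[13; 15, 3, 1, 2]

2195 = 13·168 + 11
168 = 15·11 + 3
11 = 3·3 + 2
3 = 1·2 + 1
2 = 2·1 + 0  (stop)
So 2195/168 = [13; 15, 3, 1, 2].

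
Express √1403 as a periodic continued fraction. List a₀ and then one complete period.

[37; 2, 5, 3, 1, 3, 5, 2, 74]

a₀ = ⌊√1403⌋ = 37.
With m₀=0, d₀=1 and mₖ₊₁ = dₖaₖ − mₖ, dₖ₊₁ = (n − mₖ₊₁²)/dₖ, aₖ₊₁ = ⌊(a₀+mₖ₊₁)/dₖ₊₁⌋:
  k=1: m=37, d=34, a=2
  k=2: m=31, d=13, a=5
  k=3: m=34, d=19, a=3
  k=4: m=23, d=46, a=1
  k=5: m=23, d=19, a=3
  k=6: m=34, d=13, a=5
  k=7: m=31, d=34, a=2
  k=8: m=37, d=1, a=74
d=1 and a=2a₀=74 at k=8, so the next step gives (m, d) = (37, 34) again — its k=1 value — and the period has length 8.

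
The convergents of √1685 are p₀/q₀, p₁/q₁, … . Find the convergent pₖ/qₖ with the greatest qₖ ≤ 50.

√1685 = [41; 20, 1, 1, 20, 82, …] (period length 5).
Convergents:
  p_0/q_0 = 41/1
  p_1/q_1 = 821/20
  p_2/q_2 = 862/21
  p_3/q_3 = 1683/41
  p_4/q_4 = 34522/841
q_3 = 41 ≤ 50 < 841 = q_4, so the answer is 1683/41.

1683/41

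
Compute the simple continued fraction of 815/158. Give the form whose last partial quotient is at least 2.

[5; 6, 3, 8]

815 = 5·158 + 25
158 = 6·25 + 8
25 = 3·8 + 1
8 = 8·1 + 0  (stop)
So 815/158 = [5; 6, 3, 8].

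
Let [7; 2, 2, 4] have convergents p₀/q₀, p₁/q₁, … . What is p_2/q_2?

Using pₖ = aₖpₖ₋₁ + pₖ₋₂, qₖ = aₖqₖ₋₁ + qₖ₋₂ (with p₋₁=1, p₋₂=0, q₋₁=0, q₋₂=1):
  k=0: a=7, p=7, q=1
  k=1: a=2, p=15, q=2
  k=2: a=2, p=37, q=5

37/5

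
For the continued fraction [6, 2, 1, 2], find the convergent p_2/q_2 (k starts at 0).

Using pₖ = aₖpₖ₋₁ + pₖ₋₂, qₖ = aₖqₖ₋₁ + qₖ₋₂ (with p₋₁=1, p₋₂=0, q₋₁=0, q₋₂=1):
  k=0: a=6, p=6, q=1
  k=1: a=2, p=13, q=2
  k=2: a=1, p=19, q=3

19/3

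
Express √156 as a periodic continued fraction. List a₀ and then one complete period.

[12; 2, 24]

a₀ = ⌊√156⌋ = 12.
With m₀=0, d₀=1 and mₖ₊₁ = dₖaₖ − mₖ, dₖ₊₁ = (n − mₖ₊₁²)/dₖ, aₖ₊₁ = ⌊(a₀+mₖ₊₁)/dₖ₊₁⌋:
  k=1: m=12, d=12, a=2
  k=2: m=12, d=1, a=24
d=1 and a=2a₀=24 at k=2, so the next step gives (m, d) = (12, 12) again — its k=1 value — and the period has length 2.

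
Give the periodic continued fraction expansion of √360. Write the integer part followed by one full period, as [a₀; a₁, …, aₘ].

[18; 1, 36]

a₀ = ⌊√360⌋ = 18.
With m₀=0, d₀=1 and mₖ₊₁ = dₖaₖ − mₖ, dₖ₊₁ = (n − mₖ₊₁²)/dₖ, aₖ₊₁ = ⌊(a₀+mₖ₊₁)/dₖ₊₁⌋:
  k=1: m=18, d=36, a=1
  k=2: m=18, d=1, a=36
d=1 and a=2a₀=36 at k=2, so the next step gives (m, d) = (18, 36) again — its k=1 value — and the period has length 2.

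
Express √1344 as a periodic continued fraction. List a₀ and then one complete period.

[36; 1, 1, 1, 17, 1, 1, 1, 72]

a₀ = ⌊√1344⌋ = 36.
With m₀=0, d₀=1 and mₖ₊₁ = dₖaₖ − mₖ, dₖ₊₁ = (n − mₖ₊₁²)/dₖ, aₖ₊₁ = ⌊(a₀+mₖ₊₁)/dₖ₊₁⌋:
  k=1: m=36, d=48, a=1
  k=2: m=12, d=25, a=1
  k=3: m=13, d=47, a=1
  k=4: m=34, d=4, a=17
  k=5: m=34, d=47, a=1
  k=6: m=13, d=25, a=1
  k=7: m=12, d=48, a=1
  k=8: m=36, d=1, a=72
d=1 and a=2a₀=72 at k=8, so the next step gives (m, d) = (36, 48) again — its k=1 value — and the period has length 8.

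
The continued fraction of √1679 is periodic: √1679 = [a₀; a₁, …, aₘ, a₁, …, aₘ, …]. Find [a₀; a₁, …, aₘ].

[40; 1, 39, 1, 80]

a₀ = ⌊√1679⌋ = 40.
With m₀=0, d₀=1 and mₖ₊₁ = dₖaₖ − mₖ, dₖ₊₁ = (n − mₖ₊₁²)/dₖ, aₖ₊₁ = ⌊(a₀+mₖ₊₁)/dₖ₊₁⌋:
  k=1: m=40, d=79, a=1
  k=2: m=39, d=2, a=39
  k=3: m=39, d=79, a=1
  k=4: m=40, d=1, a=80
d=1 and a=2a₀=80 at k=4, so the next step gives (m, d) = (40, 79) again — its k=1 value — and the period has length 4.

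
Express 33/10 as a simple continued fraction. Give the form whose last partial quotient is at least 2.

33 = 3*10 + 3
10 = 3*3 + 1
3 = 3*1 + 0  (stop)
So 33/10 = [3; 3, 3].

[3; 3, 3]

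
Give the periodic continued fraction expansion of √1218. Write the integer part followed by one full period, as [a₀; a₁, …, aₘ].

[34; 1, 8, 1, 68]

a₀ = ⌊√1218⌋ = 34.
With m₀=0, d₀=1 and mₖ₊₁ = dₖaₖ − mₖ, dₖ₊₁ = (n − mₖ₊₁²)/dₖ, aₖ₊₁ = ⌊(a₀+mₖ₊₁)/dₖ₊₁⌋:
  k=1: m=34, d=62, a=1
  k=2: m=28, d=7, a=8
  k=3: m=28, d=62, a=1
  k=4: m=34, d=1, a=68
d=1 and a=2a₀=68 at k=4, so the next step gives (m, d) = (34, 62) again — its k=1 value — and the period has length 4.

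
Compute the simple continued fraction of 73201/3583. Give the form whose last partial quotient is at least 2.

73201 = 20·3583 + 1541
3583 = 2·1541 + 501
1541 = 3·501 + 38
501 = 13·38 + 7
38 = 5·7 + 3
7 = 2·3 + 1
3 = 3·1 + 0  (stop)
So 73201/3583 = [20; 2, 3, 13, 5, 2, 3].

[20; 2, 3, 13, 5, 2, 3]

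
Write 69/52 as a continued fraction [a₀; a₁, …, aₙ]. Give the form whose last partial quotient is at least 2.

69 = 1·52 + 17
52 = 3·17 + 1
17 = 17·1 + 0  (stop)
So 69/52 = [1; 3, 17].

[1; 3, 17]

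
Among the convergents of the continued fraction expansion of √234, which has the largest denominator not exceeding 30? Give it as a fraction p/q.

√234 = [15; 3, 2, 1, 2, 1, 2, 3, 30, …] (period length 8).
Convergents:
  p_0/q_0 = 15/1
  p_1/q_1 = 46/3
  p_2/q_2 = 107/7
  p_3/q_3 = 153/10
  p_4/q_4 = 413/27
  p_5/q_5 = 566/37
q_4 = 27 ≤ 30 < 37 = q_5, so the answer is 413/27.

413/27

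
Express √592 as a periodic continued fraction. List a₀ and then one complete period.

[24; 3, 48]

a₀ = ⌊√592⌋ = 24.
With m₀=0, d₀=1 and mₖ₊₁ = dₖaₖ − mₖ, dₖ₊₁ = (n − mₖ₊₁²)/dₖ, aₖ₊₁ = ⌊(a₀+mₖ₊₁)/dₖ₊₁⌋:
  k=1: m=24, d=16, a=3
  k=2: m=24, d=1, a=48
d=1 and a=2a₀=48 at k=2, so the next step gives (m, d) = (24, 16) again — its k=1 value — and the period has length 2.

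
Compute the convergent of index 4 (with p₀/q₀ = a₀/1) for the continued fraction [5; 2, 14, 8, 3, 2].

Using pₖ = aₖpₖ₋₁ + pₖ₋₂, qₖ = aₖqₖ₋₁ + qₖ₋₂ (with p₋₁=1, p₋₂=0, q₋₁=0, q₋₂=1):
  k=0: a=5, p=5, q=1
  k=1: a=2, p=11, q=2
  k=2: a=14, p=159, q=29
  k=3: a=8, p=1283, q=234
  k=4: a=3, p=4008, q=731

4008/731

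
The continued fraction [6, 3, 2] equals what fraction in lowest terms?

44/7

Fold from the inside: start with 2/1.
  3 + 1/2 = 7/2
  6 + 2/7 = 44/7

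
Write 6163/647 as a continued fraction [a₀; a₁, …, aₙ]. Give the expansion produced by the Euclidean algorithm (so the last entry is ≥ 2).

6163 = 9*647 + 340
647 = 1*340 + 307
340 = 1*307 + 33
307 = 9*33 + 10
33 = 3*10 + 3
10 = 3*3 + 1
3 = 3*1 + 0  (stop)
So 6163/647 = [9; 1, 1, 9, 3, 3, 3].

[9; 1, 1, 9, 3, 3, 3]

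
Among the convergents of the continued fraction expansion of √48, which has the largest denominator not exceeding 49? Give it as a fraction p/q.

97/14

√48 = [6; 1, 12, …] (period length 2).
Convergents:
  p_0/q_0 = 6/1
  p_1/q_1 = 7/1
  p_2/q_2 = 90/13
  p_3/q_3 = 97/14
  p_4/q_4 = 1254/181
q_3 = 14 ≤ 49 < 181 = q_4, so the answer is 97/14.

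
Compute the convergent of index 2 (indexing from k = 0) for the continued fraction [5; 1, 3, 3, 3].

Using pₖ = aₖpₖ₋₁ + pₖ₋₂, qₖ = aₖqₖ₋₁ + qₖ₋₂ (with p₋₁=1, p₋₂=0, q₋₁=0, q₋₂=1):
  k=0: a=5, p=5, q=1
  k=1: a=1, p=6, q=1
  k=2: a=3, p=23, q=4

23/4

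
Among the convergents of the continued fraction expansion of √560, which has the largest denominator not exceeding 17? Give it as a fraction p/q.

√560 = [23; 1, 1, 1, 46, …] (period length 4).
Convergents:
  p_0/q_0 = 23/1
  p_1/q_1 = 24/1
  p_2/q_2 = 47/2
  p_3/q_3 = 71/3
  p_4/q_4 = 3313/140
q_3 = 3 ≤ 17 < 140 = q_4, so the answer is 71/3.

71/3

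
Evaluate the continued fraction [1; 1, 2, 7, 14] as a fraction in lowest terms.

Fold from the inside: start with 14/1.
  7 + 1/14 = 99/14
  2 + 14/99 = 212/99
  1 + 99/212 = 311/212
  1 + 212/311 = 523/311

523/311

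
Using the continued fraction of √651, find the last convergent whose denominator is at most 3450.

√651 = [25; 1, 1, 16, 1, 1, 50, …] (period length 6).
Convergents:
  p_0/q_0 = 25/1
  p_1/q_1 = 26/1
  p_2/q_2 = 51/2
  p_3/q_3 = 842/33
  p_4/q_4 = 893/35
  p_5/q_5 = 1735/68
  p_6/q_6 = 87643/3435
  p_7/q_7 = 89378/3503
q_6 = 3435 ≤ 3450 < 3503 = q_7, so the answer is 87643/3435.

87643/3435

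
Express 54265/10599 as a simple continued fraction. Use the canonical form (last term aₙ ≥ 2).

[5; 8, 2, 1, 8, 2, 1, 15]

54265 = 5×10599 + 1270
10599 = 8×1270 + 439
1270 = 2×439 + 392
439 = 1×392 + 47
392 = 8×47 + 16
47 = 2×16 + 15
16 = 1×15 + 1
15 = 15×1 + 0  (stop)
So 54265/10599 = [5; 8, 2, 1, 8, 2, 1, 15].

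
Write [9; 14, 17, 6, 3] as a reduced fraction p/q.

41573/4583

Using pₖ = aₖpₖ₋₁ + pₖ₋₂ and qₖ = aₖqₖ₋₁ + qₖ₋₂:
  k=0: a=9, p=9, q=1
  k=1: a=14, p=127, q=14
  k=2: a=17, p=2168, q=239
  k=3: a=6, p=13135, q=1448
  k=4: a=3, p=41573, q=4583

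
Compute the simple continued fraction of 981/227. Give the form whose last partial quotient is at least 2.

981 = 4*227 + 73
227 = 3*73 + 8
73 = 9*8 + 1
8 = 8*1 + 0  (stop)
So 981/227 = [4; 3, 9, 8].

[4; 3, 9, 8]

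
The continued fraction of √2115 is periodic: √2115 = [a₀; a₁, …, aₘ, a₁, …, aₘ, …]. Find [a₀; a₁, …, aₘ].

a₀ = ⌊√2115⌋ = 45.
With m₀=0, d₀=1 and mₖ₊₁ = dₖaₖ − mₖ, dₖ₊₁ = (n − mₖ₊₁²)/dₖ, aₖ₊₁ = ⌊(a₀+mₖ₊₁)/dₖ₊₁⌋:
  k=1: m=45, d=90, a=1
  k=2: m=45, d=1, a=90
d=1 and a=2a₀=90 at k=2, so the next step gives (m, d) = (45, 90) again — its k=1 value — and the period has length 2.

[45; 1, 90]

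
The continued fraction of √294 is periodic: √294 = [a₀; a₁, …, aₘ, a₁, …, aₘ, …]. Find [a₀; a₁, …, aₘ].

a₀ = ⌊√294⌋ = 17.
With m₀=0, d₀=1 and mₖ₊₁ = dₖaₖ − mₖ, dₖ₊₁ = (n − mₖ₊₁²)/dₖ, aₖ₊₁ = ⌊(a₀+mₖ₊₁)/dₖ₊₁⌋:
  k=1: m=17, d=5, a=6
  k=2: m=13, d=25, a=1
  k=3: m=12, d=6, a=4
  k=4: m=12, d=25, a=1
  k=5: m=13, d=5, a=6
  k=6: m=17, d=1, a=34
d=1 and a=2a₀=34 at k=6, so the next step gives (m, d) = (17, 5) again — its k=1 value — and the period has length 6.

[17; 6, 1, 4, 1, 6, 34]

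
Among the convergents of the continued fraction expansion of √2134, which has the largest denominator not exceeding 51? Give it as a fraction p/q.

√2134 = [46; 5, 8, 5, 92, …] (period length 4).
Convergents:
  p_0/q_0 = 46/1
  p_1/q_1 = 231/5
  p_2/q_2 = 1894/41
  p_3/q_3 = 9701/210
q_2 = 41 ≤ 51 < 210 = q_3, so the answer is 1894/41.

1894/41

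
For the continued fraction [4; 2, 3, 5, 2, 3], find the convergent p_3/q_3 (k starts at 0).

164/37

Using pₖ = aₖpₖ₋₁ + pₖ₋₂, qₖ = aₖqₖ₋₁ + qₖ₋₂ (with p₋₁=1, p₋₂=0, q₋₁=0, q₋₂=1):
  k=0: a=4, p=4, q=1
  k=1: a=2, p=9, q=2
  k=2: a=3, p=31, q=7
  k=3: a=5, p=164, q=37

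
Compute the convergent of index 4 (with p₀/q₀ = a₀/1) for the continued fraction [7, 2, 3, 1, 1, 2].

119/16

Using pₖ = aₖpₖ₋₁ + pₖ₋₂, qₖ = aₖqₖ₋₁ + qₖ₋₂ (with p₋₁=1, p₋₂=0, q₋₁=0, q₋₂=1):
  k=0: a=7, p=7, q=1
  k=1: a=2, p=15, q=2
  k=2: a=3, p=52, q=7
  k=3: a=1, p=67, q=9
  k=4: a=1, p=119, q=16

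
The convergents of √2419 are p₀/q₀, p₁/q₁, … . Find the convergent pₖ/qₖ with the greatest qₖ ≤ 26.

√2419 = [49; 5, 2, 5, 98, …] (period length 4).
Convergents:
  p_0/q_0 = 49/1
  p_1/q_1 = 246/5
  p_2/q_2 = 541/11
  p_3/q_3 = 2951/60
q_2 = 11 ≤ 26 < 60 = q_3, so the answer is 541/11.

541/11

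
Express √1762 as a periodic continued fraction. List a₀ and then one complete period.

a₀ = ⌊√1762⌋ = 41.
With m₀=0, d₀=1 and mₖ₊₁ = dₖaₖ − mₖ, dₖ₊₁ = (n − mₖ₊₁²)/dₖ, aₖ₊₁ = ⌊(a₀+mₖ₊₁)/dₖ₊₁⌋:
  k=1: m=41, d=81, a=1
  k=2: m=40, d=2, a=40
  k=3: m=40, d=81, a=1
  k=4: m=41, d=1, a=82
d=1 and a=2a₀=82 at k=4, so the next step gives (m, d) = (41, 81) again — its k=1 value — and the period has length 4.

[41; 1, 40, 1, 82]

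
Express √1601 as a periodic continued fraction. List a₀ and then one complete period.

a₀ = ⌊√1601⌋ = 40.
With m₀=0, d₀=1 and mₖ₊₁ = dₖaₖ − mₖ, dₖ₊₁ = (n − mₖ₊₁²)/dₖ, aₖ₊₁ = ⌊(a₀+mₖ₊₁)/dₖ₊₁⌋:
  k=1: m=40, d=1, a=80
d=1 and a=2a₀=80 at k=1, so the next step gives (m, d) = (40, 1) again — its k=1 value — and the period has length 1.

[40; 80]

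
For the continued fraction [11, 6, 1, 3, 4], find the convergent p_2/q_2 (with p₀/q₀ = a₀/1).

78/7

Using pₖ = aₖpₖ₋₁ + pₖ₋₂, qₖ = aₖqₖ₋₁ + qₖ₋₂ (with p₋₁=1, p₋₂=0, q₋₁=0, q₋₂=1):
  k=0: a=11, p=11, q=1
  k=1: a=6, p=67, q=6
  k=2: a=1, p=78, q=7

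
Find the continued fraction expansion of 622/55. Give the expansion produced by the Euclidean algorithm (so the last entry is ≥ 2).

622 = 11*55 + 17
55 = 3*17 + 4
17 = 4*4 + 1
4 = 4*1 + 0  (stop)
So 622/55 = [11; 3, 4, 4].

[11; 3, 4, 4]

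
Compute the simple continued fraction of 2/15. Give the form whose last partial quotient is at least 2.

2 = 0*15 + 2
15 = 7*2 + 1
2 = 2*1 + 0  (stop)
So 2/15 = [0; 7, 2].

[0; 7, 2]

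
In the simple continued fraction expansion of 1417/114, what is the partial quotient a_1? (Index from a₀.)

1417 = 12·114 + 49   →  a_0 = 12
114 = 2·49 + 16   →  a_1 = 2

2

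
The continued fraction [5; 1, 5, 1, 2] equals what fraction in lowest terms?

Fold from the inside: start with 2/1.
  1 + 1/2 = 3/2
  5 + 2/3 = 17/3
  1 + 3/17 = 20/17
  5 + 17/20 = 117/20

117/20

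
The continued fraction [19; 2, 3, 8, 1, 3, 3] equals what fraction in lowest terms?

16011/824

Fold from the inside: start with 3/1.
  3 + 1/3 = 10/3
  1 + 3/10 = 13/10
  8 + 10/13 = 114/13
  3 + 13/114 = 355/114
  2 + 114/355 = 824/355
  19 + 355/824 = 16011/824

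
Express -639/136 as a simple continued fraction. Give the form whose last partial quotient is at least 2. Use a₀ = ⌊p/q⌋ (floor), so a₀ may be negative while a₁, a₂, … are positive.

-639 = -5·136 + 41
136 = 3·41 + 13
41 = 3·13 + 2
13 = 6·2 + 1
2 = 2·1 + 0  (stop)
So -639/136 = [-5; 3, 3, 6, 2].

[-5; 3, 3, 6, 2]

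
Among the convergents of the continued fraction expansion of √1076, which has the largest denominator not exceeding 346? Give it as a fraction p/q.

√1076 = [32; 1, 4, 16, 4, 1, 64, …] (period length 6).
Convergents:
  p_0/q_0 = 32/1
  p_1/q_1 = 33/1
  p_2/q_2 = 164/5
  p_3/q_3 = 2657/81
  p_4/q_4 = 10792/329
  p_5/q_5 = 13449/410
q_4 = 329 ≤ 346 < 410 = q_5, so the answer is 10792/329.

10792/329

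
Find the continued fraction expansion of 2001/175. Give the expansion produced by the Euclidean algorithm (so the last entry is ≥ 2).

[11; 2, 3, 3, 3, 2]

2001 = 11*175 + 76
175 = 2*76 + 23
76 = 3*23 + 7
23 = 3*7 + 2
7 = 3*2 + 1
2 = 2*1 + 0  (stop)
So 2001/175 = [11; 2, 3, 3, 3, 2].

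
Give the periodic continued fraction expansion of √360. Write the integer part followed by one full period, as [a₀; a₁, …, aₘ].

a₀ = ⌊√360⌋ = 18.
With m₀=0, d₀=1 and mₖ₊₁ = dₖaₖ − mₖ, dₖ₊₁ = (n − mₖ₊₁²)/dₖ, aₖ₊₁ = ⌊(a₀+mₖ₊₁)/dₖ₊₁⌋:
  k=1: m=18, d=36, a=1
  k=2: m=18, d=1, a=36
d=1 and a=2a₀=36 at k=2, so the next step gives (m, d) = (18, 36) again — its k=1 value — and the period has length 2.

[18; 1, 36]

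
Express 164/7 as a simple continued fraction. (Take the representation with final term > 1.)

164 = 23×7 + 3
7 = 2×3 + 1
3 = 3×1 + 0  (stop)
So 164/7 = [23; 2, 3].

[23; 2, 3]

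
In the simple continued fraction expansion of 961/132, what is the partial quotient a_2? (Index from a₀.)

1

961 = 7·132 + 37   →  a_0 = 7
132 = 3·37 + 21   →  a_1 = 3
37 = 1·21 + 16   →  a_2 = 1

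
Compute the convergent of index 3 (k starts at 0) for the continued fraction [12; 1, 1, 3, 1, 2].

Using pₖ = aₖpₖ₋₁ + pₖ₋₂, qₖ = aₖqₖ₋₁ + qₖ₋₂ (with p₋₁=1, p₋₂=0, q₋₁=0, q₋₂=1):
  k=0: a=12, p=12, q=1
  k=1: a=1, p=13, q=1
  k=2: a=1, p=25, q=2
  k=3: a=3, p=88, q=7

88/7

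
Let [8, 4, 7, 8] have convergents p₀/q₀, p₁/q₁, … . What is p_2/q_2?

239/29

Using pₖ = aₖpₖ₋₁ + pₖ₋₂, qₖ = aₖqₖ₋₁ + qₖ₋₂ (with p₋₁=1, p₋₂=0, q₋₁=0, q₋₂=1):
  k=0: a=8, p=8, q=1
  k=1: a=4, p=33, q=4
  k=2: a=7, p=239, q=29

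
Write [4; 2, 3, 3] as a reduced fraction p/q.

102/23

Using pₖ = aₖpₖ₋₁ + pₖ₋₂ and qₖ = aₖqₖ₋₁ + qₖ₋₂:
  k=0: a=4, p=4, q=1
  k=1: a=2, p=9, q=2
  k=2: a=3, p=31, q=7
  k=3: a=3, p=102, q=23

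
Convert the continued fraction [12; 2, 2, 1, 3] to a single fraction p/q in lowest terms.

Fold from the inside: start with 3/1.
  1 + 1/3 = 4/3
  2 + 3/4 = 11/4
  2 + 4/11 = 26/11
  12 + 11/26 = 323/26

323/26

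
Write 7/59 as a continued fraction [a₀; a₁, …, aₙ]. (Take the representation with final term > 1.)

7 = 0×59 + 7
59 = 8×7 + 3
7 = 2×3 + 1
3 = 3×1 + 0  (stop)
So 7/59 = [0; 8, 2, 3].

[0; 8, 2, 3]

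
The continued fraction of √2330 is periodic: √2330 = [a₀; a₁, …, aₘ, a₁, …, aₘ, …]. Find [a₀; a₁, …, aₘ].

[48; 3, 1, 2, 2, 1, 3, 96]

a₀ = ⌊√2330⌋ = 48.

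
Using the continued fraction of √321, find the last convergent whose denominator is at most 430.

√321 = [17; 1, 10, 1, 34, …] (period length 4).
Convergents:
  p_0/q_0 = 17/1
  p_1/q_1 = 18/1
  p_2/q_2 = 197/11
  p_3/q_3 = 215/12
  p_4/q_4 = 7507/419
  p_5/q_5 = 7722/431
q_4 = 419 ≤ 430 < 431 = q_5, so the answer is 7507/419.

7507/419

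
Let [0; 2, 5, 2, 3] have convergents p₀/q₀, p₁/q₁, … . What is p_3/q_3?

Using pₖ = aₖpₖ₋₁ + pₖ₋₂, qₖ = aₖqₖ₋₁ + qₖ₋₂ (with p₋₁=1, p₋₂=0, q₋₁=0, q₋₂=1):
  k=0: a=0, p=0, q=1
  k=1: a=2, p=1, q=2
  k=2: a=5, p=5, q=11
  k=3: a=2, p=11, q=24

11/24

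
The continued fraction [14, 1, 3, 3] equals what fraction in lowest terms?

Fold from the inside: start with 3/1.
  3 + 1/3 = 10/3
  1 + 3/10 = 13/10
  14 + 10/13 = 192/13

192/13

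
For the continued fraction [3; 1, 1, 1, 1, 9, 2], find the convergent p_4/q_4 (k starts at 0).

18/5

Using pₖ = aₖpₖ₋₁ + pₖ₋₂, qₖ = aₖqₖ₋₁ + qₖ₋₂ (with p₋₁=1, p₋₂=0, q₋₁=0, q₋₂=1):
  k=0: a=3, p=3, q=1
  k=1: a=1, p=4, q=1
  k=2: a=1, p=7, q=2
  k=3: a=1, p=11, q=3
  k=4: a=1, p=18, q=5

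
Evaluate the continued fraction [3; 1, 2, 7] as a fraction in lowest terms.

81/22

Fold from the inside: start with 7/1.
  2 + 1/7 = 15/7
  1 + 7/15 = 22/15
  3 + 15/22 = 81/22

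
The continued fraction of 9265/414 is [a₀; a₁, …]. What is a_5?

9265 = 22·414 + 157   →  a_0 = 22
414 = 2·157 + 100   →  a_1 = 2
157 = 1·100 + 57   →  a_2 = 1
100 = 1·57 + 43   →  a_3 = 1
57 = 1·43 + 14   →  a_4 = 1
43 = 3·14 + 1   →  a_5 = 3

3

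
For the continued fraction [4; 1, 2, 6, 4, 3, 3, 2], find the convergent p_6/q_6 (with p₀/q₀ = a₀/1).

3967/847

Using pₖ = aₖpₖ₋₁ + pₖ₋₂, qₖ = aₖqₖ₋₁ + qₖ₋₂ (with p₋₁=1, p₋₂=0, q₋₁=0, q₋₂=1):
  k=0: a=4, p=4, q=1
  k=1: a=1, p=5, q=1
  k=2: a=2, p=14, q=3
  k=3: a=6, p=89, q=19
  k=4: a=4, p=370, q=79
  k=5: a=3, p=1199, q=256
  k=6: a=3, p=3967, q=847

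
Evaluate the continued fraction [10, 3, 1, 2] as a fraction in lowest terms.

113/11

Using pₖ = aₖpₖ₋₁ + pₖ₋₂ and qₖ = aₖqₖ₋₁ + qₖ₋₂:
  k=0: a=10, p=10, q=1
  k=1: a=3, p=31, q=3
  k=2: a=1, p=41, q=4
  k=3: a=2, p=113, q=11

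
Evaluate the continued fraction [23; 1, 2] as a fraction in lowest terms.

71/3

Fold from the inside: start with 2/1.
  1 + 1/2 = 3/2
  23 + 2/3 = 71/3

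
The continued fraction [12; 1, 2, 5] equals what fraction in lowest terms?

203/16

Using pₖ = aₖpₖ₋₁ + pₖ₋₂ and qₖ = aₖqₖ₋₁ + qₖ₋₂:
  k=0: a=12, p=12, q=1
  k=1: a=1, p=13, q=1
  k=2: a=2, p=38, q=3
  k=3: a=5, p=203, q=16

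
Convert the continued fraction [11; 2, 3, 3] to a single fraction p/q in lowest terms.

263/23

Fold from the inside: start with 3/1.
  3 + 1/3 = 10/3
  2 + 3/10 = 23/10
  11 + 10/23 = 263/23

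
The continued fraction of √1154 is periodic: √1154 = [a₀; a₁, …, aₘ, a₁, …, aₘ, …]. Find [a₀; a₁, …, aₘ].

a₀ = ⌊√1154⌋ = 33.
With m₀=0, d₀=1 and mₖ₊₁ = dₖaₖ − mₖ, dₖ₊₁ = (n − mₖ₊₁²)/dₖ, aₖ₊₁ = ⌊(a₀+mₖ₊₁)/dₖ₊₁⌋:
  k=1: m=33, d=65, a=1
  k=2: m=32, d=2, a=32
  k=3: m=32, d=65, a=1
  k=4: m=33, d=1, a=66
d=1 and a=2a₀=66 at k=4, so the next step gives (m, d) = (33, 65) again — its k=1 value — and the period has length 4.

[33; 1, 32, 1, 66]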